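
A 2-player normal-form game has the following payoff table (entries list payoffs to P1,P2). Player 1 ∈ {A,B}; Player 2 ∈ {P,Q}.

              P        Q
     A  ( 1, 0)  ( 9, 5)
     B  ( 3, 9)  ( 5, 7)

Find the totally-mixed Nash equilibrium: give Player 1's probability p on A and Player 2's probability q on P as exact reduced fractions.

P1 indiff ⇒ q·1+(1-q)·9 = q·3+(1-q)·5 ⇒ q(-2) = (1-q)(-4) ⇒ q = 2/3
P2 indiff ⇒ p·0+(1-p)·9 = p·5+(1-p)·7 ⇒ p(-5) = (1-p)(-2) ⇒ p = 2/7

(p,q) = (2/7, 2/3)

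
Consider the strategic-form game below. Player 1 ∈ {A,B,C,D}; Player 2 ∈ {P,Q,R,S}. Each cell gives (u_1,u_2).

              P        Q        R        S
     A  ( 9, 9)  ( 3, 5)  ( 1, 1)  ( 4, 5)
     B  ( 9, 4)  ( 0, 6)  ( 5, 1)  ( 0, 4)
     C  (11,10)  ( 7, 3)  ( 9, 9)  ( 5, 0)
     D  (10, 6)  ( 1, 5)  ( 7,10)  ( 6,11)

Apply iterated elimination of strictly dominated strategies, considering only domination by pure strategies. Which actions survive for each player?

Remaining: P1:{C,D} P2:{P,R,S}

P1 drop A (C beats it: P:11>9 Q:7>3 R:9>1 S:5>4)
P1 drop B (C beats it: P:11>9 Q:7>0 R:9>5 S:5>0)
P2 drop Q (P beats it: C:10>3 D:6>5)
P1→{C,D} P2→{P,R,S}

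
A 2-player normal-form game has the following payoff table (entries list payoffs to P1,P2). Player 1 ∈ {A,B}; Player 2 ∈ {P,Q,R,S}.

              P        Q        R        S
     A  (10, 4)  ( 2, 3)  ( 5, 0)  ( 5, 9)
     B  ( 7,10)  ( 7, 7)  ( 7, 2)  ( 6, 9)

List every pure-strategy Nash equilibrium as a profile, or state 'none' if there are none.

No pure NE.

(A,P): not NE [P2→S gives 9>4]
(A,Q): not NE [P1→B gives 7>2; P2→S gives 9>3]
(A,R): not NE [P1→B gives 7>5; P2→S gives 9>0]
(A,S): not NE [P1→B gives 6>5]
(B,P): not NE [P1→A gives 10>7]
(B,Q): not NE [P2→P gives 10>7]
(B,R): not NE [P2→P gives 10>2]
(B,S): not NE [P2→P gives 10>9]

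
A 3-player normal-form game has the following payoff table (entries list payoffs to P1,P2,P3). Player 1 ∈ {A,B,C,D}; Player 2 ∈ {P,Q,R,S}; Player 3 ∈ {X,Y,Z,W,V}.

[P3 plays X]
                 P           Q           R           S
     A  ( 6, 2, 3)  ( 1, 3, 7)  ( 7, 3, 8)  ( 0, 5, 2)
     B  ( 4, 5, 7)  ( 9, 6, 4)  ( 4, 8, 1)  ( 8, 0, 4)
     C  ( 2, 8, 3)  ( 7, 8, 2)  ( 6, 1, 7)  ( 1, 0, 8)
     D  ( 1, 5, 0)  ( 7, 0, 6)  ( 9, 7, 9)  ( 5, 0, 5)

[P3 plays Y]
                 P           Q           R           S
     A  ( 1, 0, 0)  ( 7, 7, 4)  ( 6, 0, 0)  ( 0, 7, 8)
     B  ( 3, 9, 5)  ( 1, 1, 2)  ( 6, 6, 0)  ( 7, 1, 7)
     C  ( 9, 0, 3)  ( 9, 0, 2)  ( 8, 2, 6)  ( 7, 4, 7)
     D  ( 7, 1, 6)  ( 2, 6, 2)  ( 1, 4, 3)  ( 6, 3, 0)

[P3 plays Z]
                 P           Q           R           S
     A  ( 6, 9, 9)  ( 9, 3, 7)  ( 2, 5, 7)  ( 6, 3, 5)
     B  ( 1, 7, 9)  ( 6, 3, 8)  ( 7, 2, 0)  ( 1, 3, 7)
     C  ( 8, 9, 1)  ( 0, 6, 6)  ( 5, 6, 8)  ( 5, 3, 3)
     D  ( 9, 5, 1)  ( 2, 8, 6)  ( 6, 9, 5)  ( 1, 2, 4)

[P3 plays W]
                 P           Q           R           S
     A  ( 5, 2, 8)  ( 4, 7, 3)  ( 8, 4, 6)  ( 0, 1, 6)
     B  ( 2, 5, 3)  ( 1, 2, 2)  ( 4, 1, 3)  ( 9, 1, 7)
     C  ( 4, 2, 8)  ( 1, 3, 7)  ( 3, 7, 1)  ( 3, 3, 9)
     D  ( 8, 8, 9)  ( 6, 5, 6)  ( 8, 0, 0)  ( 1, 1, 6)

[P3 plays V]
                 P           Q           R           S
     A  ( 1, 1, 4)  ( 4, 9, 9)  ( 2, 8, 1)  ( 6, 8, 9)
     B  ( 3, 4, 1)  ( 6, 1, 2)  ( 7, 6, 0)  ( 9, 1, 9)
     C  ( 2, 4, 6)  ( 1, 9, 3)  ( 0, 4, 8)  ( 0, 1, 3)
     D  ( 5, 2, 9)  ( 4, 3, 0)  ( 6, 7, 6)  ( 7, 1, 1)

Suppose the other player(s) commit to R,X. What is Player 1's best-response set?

u_1(A vs R,X) = 7
u_1(B vs R,X) = 4
u_1(C vs R,X) = 6
u_1(D vs R,X) = 9
max payoff 9 at {D}

P1 best: {D}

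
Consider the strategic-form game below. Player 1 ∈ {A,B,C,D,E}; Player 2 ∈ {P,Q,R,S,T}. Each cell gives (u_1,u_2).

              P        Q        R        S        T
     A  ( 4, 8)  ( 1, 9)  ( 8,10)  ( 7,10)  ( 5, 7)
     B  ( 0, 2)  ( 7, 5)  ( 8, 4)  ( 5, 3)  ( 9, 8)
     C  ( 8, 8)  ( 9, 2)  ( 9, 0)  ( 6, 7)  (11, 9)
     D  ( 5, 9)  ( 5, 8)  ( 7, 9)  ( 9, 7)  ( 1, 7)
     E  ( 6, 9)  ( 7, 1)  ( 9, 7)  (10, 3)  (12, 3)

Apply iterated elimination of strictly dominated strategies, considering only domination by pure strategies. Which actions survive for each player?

IESDS → P1:{C,E} P2:{P,T}

P1 drop A (E beats it: P:6>4 Q:7>1 R:9>8 S:10>7 T:12>5)
P1 drop B (C beats it: P:8>0 Q:9>7 R:9>8 S:6>5 T:11>9)
P1 drop D (E beats it: P:6>5 Q:7>5 R:9>7 S:10>9 T:12>1)
P2 drop Q (P beats it: C:8>2 E:9>1)
P2 drop R (P beats it: C:8>0 E:9>7)
P2 drop S (P beats it: C:8>7 E:9>3)
P1→{C,E} P2→{P,T}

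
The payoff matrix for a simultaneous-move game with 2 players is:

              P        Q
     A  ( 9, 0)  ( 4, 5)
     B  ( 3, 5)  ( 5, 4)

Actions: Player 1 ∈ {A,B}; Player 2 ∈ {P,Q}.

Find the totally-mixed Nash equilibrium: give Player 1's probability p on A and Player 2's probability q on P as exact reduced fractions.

(p,q) = (1/6, 1/7)

P1 indiff ⇒ q·9+(1-q)·4 = q·3+(1-q)·5 ⇒ q(6) = (1-q)(1) ⇒ q = 1/7
P2 indiff ⇒ p·0+(1-p)·5 = p·5+(1-p)·4 ⇒ p(-5) = (1-p)(-1) ⇒ p = 1/6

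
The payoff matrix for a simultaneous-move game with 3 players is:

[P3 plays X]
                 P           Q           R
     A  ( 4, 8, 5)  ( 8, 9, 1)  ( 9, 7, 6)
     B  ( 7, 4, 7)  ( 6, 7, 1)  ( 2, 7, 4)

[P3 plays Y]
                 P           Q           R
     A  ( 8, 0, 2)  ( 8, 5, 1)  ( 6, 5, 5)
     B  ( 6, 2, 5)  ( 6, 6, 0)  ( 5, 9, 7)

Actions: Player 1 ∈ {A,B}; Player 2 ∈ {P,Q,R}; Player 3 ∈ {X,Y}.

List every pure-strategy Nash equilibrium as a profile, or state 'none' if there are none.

PSNE = {(A,Q,X), (A,Q,Y)}

(A,P,X): not NE [P1→B gives 7>4; P2→Q gives 9>8]
(A,P,Y): not NE [P2→R gives 5>0; P3→X gives 5>2]
(A,Q,X): NE
(A,Q,Y): NE
(A,R,X): not NE [P2→Q gives 9>7]
(A,R,Y): not NE [P3→X gives 6>5]
(B,P,X): not NE [P2→R gives 7>4]
(B,P,Y): not NE [P1→A gives 8>6; P2→R gives 9>2; P3→X gives 7>5]
(B,Q,X): not NE [P1→A gives 8>6]
(B,Q,Y): not NE [P1→A gives 8>6; P2→R gives 9>6; P3→X gives 1>0]
(B,R,X): not NE [P1→A gives 9>2; P3→Y gives 7>4]
(B,R,Y): not NE [P1→A gives 6>5]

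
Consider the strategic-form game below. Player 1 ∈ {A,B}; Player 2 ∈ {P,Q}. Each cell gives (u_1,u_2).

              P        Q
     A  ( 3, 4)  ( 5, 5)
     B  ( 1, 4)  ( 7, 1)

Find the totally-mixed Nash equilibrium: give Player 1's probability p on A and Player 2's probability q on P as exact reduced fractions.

P1 mixes 3/4 on A; P2 mixes 1/2 on P

P1 indiff ⇒ q·3+(1-q)·5 = q·1+(1-q)·7 ⇒ q(2) = (1-q)(2) ⇒ q = 1/2
P2 indiff ⇒ p·4+(1-p)·4 = p·5+(1-p)·1 ⇒ p(-1) = (1-p)(-3) ⇒ p = 3/4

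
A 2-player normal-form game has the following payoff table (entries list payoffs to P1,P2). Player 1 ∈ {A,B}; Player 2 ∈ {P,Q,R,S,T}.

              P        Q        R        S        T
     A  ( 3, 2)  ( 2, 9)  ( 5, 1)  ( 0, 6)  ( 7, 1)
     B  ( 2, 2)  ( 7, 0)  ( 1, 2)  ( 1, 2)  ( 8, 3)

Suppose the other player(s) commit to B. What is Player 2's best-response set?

u_2(P vs B) = 2
u_2(Q vs B) = 0
u_2(R vs B) = 2
u_2(S vs B) = 2
u_2(T vs B) = 3
max payoff 3 at {T}

argmax u_2 = {T}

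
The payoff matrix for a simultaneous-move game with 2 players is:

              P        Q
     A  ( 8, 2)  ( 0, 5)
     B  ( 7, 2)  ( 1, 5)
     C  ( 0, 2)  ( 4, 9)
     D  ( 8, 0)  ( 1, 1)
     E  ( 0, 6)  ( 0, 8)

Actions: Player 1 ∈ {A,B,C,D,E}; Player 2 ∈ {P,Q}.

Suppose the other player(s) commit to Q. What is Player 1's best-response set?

argmax u_1 = {C}

u_1(A vs Q) = 0
u_1(B vs Q) = 1
u_1(C vs Q) = 4
u_1(D vs Q) = 1
u_1(E vs Q) = 0
max payoff 4 at {C}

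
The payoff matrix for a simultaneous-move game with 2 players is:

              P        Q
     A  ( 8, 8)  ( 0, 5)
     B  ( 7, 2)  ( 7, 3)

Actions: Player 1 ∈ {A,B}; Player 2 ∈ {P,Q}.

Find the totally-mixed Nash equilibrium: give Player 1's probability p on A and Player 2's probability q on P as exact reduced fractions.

P1 mixes 1/4 on A; P2 mixes 7/8 on P

P1 indiff ⇒ q·8+(1-q)·0 = q·7+(1-q)·7 ⇒ q(1) = (1-q)(7) ⇒ q = 7/8
P2 indiff ⇒ p·8+(1-p)·2 = p·5+(1-p)·3 ⇒ p(3) = (1-p)(1) ⇒ p = 1/4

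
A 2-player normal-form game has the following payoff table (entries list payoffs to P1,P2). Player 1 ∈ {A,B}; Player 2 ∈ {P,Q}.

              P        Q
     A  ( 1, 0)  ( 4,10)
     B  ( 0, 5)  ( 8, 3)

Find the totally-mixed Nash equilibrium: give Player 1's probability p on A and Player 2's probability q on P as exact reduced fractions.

p=1/6, q=4/5

P1 indiff ⇒ q·1+(1-q)·4 = q·0+(1-q)·8 ⇒ q(1) = (1-q)(4) ⇒ q = 4/5
P2 indiff ⇒ p·0+(1-p)·5 = p·10+(1-p)·3 ⇒ p(-10) = (1-p)(-2) ⇒ p = 1/6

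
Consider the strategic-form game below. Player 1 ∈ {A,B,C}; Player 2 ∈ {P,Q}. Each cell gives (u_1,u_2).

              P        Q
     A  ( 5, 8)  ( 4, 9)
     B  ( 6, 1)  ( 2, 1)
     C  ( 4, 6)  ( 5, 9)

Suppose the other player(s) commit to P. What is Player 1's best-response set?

BR_1 = {B}

u_1(A vs P) = 5
u_1(B vs P) = 6
u_1(C vs P) = 4
max payoff 6 at {B}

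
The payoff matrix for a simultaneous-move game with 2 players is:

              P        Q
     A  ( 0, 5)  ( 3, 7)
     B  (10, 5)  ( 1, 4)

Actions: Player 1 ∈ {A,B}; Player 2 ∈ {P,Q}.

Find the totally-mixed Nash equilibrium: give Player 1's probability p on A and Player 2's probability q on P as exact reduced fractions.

P1 mixes 1/3 on A; P2 mixes 1/6 on P

P1 indiff ⇒ q·0+(1-q)·3 = q·10+(1-q)·1 ⇒ q(-10) = (1-q)(-2) ⇒ q = 1/6
P2 indiff ⇒ p·5+(1-p)·5 = p·7+(1-p)·4 ⇒ p(-2) = (1-p)(-1) ⇒ p = 1/3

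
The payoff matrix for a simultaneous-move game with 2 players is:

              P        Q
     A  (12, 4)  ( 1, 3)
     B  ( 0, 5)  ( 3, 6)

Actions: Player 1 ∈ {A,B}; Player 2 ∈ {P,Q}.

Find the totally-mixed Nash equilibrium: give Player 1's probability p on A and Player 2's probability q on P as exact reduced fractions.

P1 indiff ⇒ q·12+(1-q)·1 = q·0+(1-q)·3 ⇒ q(12) = (1-q)(2) ⇒ q = 1/7
P2 indiff ⇒ p·4+(1-p)·5 = p·3+(1-p)·6 ⇒ p(1) = (1-p)(1) ⇒ p = 1/2

p=1/2, q=1/7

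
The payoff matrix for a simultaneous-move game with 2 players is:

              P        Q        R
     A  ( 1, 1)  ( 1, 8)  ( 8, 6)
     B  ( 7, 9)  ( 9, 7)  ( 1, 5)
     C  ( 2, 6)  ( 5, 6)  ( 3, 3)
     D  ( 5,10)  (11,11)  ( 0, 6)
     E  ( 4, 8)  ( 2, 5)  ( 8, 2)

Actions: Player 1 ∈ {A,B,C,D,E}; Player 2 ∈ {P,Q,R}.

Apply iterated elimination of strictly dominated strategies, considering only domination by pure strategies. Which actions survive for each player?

Remaining: P1:{B,D} P2:{P,Q}

P2 drop R (Q beats it: A:8>6 B:7>5 C:6>3 D:11>6 E:5>2)
P1 drop A (B beats it: P:7>1 Q:9>1)
P1 drop C (B beats it: P:7>2 Q:9>5)
P1 drop E (B beats it: P:7>4 Q:9>2)
P1→{B,D} P2→{P,Q}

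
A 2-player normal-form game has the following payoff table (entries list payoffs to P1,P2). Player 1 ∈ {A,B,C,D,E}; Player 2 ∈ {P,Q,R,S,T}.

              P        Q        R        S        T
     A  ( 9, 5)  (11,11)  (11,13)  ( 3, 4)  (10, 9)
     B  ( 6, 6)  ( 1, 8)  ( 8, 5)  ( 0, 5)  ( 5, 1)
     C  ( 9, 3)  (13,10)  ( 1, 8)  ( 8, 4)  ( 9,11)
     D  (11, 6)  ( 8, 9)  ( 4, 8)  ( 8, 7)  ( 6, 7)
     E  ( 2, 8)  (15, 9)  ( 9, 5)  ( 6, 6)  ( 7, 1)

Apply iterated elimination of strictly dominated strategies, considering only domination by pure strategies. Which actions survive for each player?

Survivors P1:{A,C,E} P2:{Q,R,T}

P1 drop B (A beats it: P:9>6 Q:11>1 R:11>8 S:3>0 T:10>5)
P2 drop P (Q beats it: A:11>5 C:10>3 D:9>6 E:9>8)
P2 drop S (Q beats it: A:11>4 C:10>4 D:9>7 E:9>6)
P1 drop D (A beats it: Q:11>8 R:11>4 T:10>6)
P1→{A,C,E} P2→{Q,R,T}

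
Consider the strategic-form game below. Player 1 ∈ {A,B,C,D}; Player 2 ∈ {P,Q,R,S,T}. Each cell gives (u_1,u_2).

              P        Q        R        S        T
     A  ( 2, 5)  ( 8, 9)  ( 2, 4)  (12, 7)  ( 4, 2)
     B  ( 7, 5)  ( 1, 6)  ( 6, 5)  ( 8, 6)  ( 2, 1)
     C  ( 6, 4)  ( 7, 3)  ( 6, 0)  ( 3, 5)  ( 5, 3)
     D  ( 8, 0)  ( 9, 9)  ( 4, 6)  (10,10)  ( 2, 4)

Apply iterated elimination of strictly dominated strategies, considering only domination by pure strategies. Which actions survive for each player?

P2 drop P (S beats it: A:7>5 B:6>5 C:5>4 D:10>0)
P2 drop R (Q beats it: A:9>4 B:6>5 C:3>0 D:9>6)
P1 drop B (A beats it: Q:8>1 S:12>8 T:4>2)
P2 drop T (S beats it: A:7>2 C:5>3 D:10>4)
P1 drop C (A beats it: Q:8>7 S:12>3)
P1→{A,D} P2→{Q,S}

Remaining: P1:{A,D} P2:{Q,S}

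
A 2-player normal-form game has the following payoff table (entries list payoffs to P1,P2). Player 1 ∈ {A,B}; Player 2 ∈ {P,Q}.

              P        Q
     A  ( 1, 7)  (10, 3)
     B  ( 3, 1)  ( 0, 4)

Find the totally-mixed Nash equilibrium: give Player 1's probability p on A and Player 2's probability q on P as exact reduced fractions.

(p,q) = (3/7, 5/6)

P1 indiff ⇒ q·1+(1-q)·10 = q·3+(1-q)·0 ⇒ q(-2) = (1-q)(-10) ⇒ q = 5/6
P2 indiff ⇒ p·7+(1-p)·1 = p·3+(1-p)·4 ⇒ p(4) = (1-p)(3) ⇒ p = 3/7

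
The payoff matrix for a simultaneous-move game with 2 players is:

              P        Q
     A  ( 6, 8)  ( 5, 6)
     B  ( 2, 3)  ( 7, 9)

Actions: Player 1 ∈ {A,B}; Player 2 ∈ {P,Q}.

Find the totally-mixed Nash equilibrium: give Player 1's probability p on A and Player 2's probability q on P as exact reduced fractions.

P1 indiff ⇒ q·6+(1-q)·5 = q·2+(1-q)·7 ⇒ q(4) = (1-q)(2) ⇒ q = 1/3
P2 indiff ⇒ p·8+(1-p)·3 = p·6+(1-p)·9 ⇒ p(2) = (1-p)(6) ⇒ p = 3/4

p=3/4, q=1/3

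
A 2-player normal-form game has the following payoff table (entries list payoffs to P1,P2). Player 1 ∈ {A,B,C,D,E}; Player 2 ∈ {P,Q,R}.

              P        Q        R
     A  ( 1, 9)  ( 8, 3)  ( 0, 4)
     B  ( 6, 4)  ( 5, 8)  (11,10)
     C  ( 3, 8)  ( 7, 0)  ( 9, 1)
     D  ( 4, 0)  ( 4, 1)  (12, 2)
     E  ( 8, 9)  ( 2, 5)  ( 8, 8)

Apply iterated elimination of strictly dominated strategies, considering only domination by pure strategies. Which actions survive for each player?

IESDS → P1:{B,D,E} P2:{P,R}

P2 drop Q (R beats it: A:4>3 B:10>8 C:1>0 D:2>1 E:8>5)
P1 drop A (B beats it: P:6>1 R:11>0)
P1 drop C (B beats it: P:6>3 R:11>9)
P1→{B,D,E} P2→{P,R}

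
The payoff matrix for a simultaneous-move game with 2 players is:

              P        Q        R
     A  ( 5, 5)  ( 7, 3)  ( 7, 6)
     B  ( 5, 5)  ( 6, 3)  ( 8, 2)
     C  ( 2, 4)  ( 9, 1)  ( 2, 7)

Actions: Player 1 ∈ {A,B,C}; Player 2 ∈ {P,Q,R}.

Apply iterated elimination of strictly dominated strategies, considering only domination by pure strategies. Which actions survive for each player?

P2 drop Q (P beats it: A:5>3 B:5>3 C:4>1)
P1 drop C (A beats it: P:5>2 R:7>2)
P1→{A,B} P2→{P,R}

Remaining: P1:{A,B} P2:{P,R}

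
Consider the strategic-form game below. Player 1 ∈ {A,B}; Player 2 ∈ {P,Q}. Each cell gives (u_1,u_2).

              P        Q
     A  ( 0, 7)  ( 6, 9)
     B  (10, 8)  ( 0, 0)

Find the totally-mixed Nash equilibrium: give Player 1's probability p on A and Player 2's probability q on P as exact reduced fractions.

p=4/5, q=3/8

P1 indiff ⇒ q·0+(1-q)·6 = q·10+(1-q)·0 ⇒ q(-10) = (1-q)(-6) ⇒ q = 3/8
P2 indiff ⇒ p·7+(1-p)·8 = p·9+(1-p)·0 ⇒ p(-2) = (1-p)(-8) ⇒ p = 4/5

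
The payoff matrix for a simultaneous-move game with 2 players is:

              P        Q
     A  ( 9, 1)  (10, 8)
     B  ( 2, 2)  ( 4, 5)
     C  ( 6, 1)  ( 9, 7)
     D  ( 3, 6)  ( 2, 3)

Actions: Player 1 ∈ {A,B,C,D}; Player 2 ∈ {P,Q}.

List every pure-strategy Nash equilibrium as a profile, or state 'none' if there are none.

Nash profiles: (A,Q)

(A,P): not NE [P2→Q gives 8>1]
(A,Q): NE
(B,P): not NE [P1→A gives 9>2; P2→Q gives 5>2]
(B,Q): not NE [P1→A gives 10>4]
(C,P): not NE [P1→A gives 9>6; P2→Q gives 7>1]
(C,Q): not NE [P1→A gives 10>9]
(D,P): not NE [P1→A gives 9>3]
(D,Q): not NE [P1→A gives 10>2; P2→P gives 6>3]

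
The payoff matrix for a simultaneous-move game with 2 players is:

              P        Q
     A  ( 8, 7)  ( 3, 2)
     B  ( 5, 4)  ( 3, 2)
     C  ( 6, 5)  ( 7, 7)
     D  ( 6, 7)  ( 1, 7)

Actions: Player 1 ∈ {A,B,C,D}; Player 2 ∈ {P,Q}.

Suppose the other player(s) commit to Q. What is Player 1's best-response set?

u_1(A vs Q) = 3
u_1(B vs Q) = 3
u_1(C vs Q) = 7
u_1(D vs Q) = 1
max payoff 7 at {C}

P1 best: {C}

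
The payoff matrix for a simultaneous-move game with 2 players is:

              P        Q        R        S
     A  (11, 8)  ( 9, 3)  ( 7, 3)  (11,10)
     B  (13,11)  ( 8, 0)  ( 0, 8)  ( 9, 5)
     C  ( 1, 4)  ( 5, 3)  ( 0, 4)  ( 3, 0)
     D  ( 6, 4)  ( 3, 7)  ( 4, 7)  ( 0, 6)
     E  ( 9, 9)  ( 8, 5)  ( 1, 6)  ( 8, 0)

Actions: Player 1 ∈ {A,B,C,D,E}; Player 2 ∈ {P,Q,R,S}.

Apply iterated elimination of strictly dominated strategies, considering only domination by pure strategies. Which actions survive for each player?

P1 drop C (A beats it: P:11>1 Q:9>5 R:7>0 S:11>3)
P1 drop D (A beats it: P:11>6 Q:9>3 R:7>4 S:11>0)
P1 drop E (A beats it: P:11>9 Q:9>8 R:7>1 S:11>8)
P2 drop Q (P beats it: A:8>3 B:11>0)
P2 drop R (P beats it: A:8>3 B:11>8)
P1→{A,B} P2→{P,S}

Survivors P1:{A,B} P2:{P,S}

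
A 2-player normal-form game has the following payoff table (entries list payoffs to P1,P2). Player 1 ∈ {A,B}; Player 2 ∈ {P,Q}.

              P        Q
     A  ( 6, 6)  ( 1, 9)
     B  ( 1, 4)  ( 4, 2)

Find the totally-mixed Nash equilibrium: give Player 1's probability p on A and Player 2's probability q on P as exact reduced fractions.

P1 mixes 2/5 on A; P2 mixes 3/8 on P

P1 indiff ⇒ q·6+(1-q)·1 = q·1+(1-q)·4 ⇒ q(5) = (1-q)(3) ⇒ q = 3/8
P2 indiff ⇒ p·6+(1-p)·4 = p·9+(1-p)·2 ⇒ p(-3) = (1-p)(-2) ⇒ p = 2/5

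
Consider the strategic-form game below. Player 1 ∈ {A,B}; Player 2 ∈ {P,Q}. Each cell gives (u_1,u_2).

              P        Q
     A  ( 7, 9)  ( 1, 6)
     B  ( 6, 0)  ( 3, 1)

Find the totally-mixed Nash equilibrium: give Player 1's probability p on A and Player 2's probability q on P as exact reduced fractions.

p=1/4, q=2/3

P1 indiff ⇒ q·7+(1-q)·1 = q·6+(1-q)·3 ⇒ q(1) = (1-q)(2) ⇒ q = 2/3
P2 indiff ⇒ p·9+(1-p)·0 = p·6+(1-p)·1 ⇒ p(3) = (1-p)(1) ⇒ p = 1/4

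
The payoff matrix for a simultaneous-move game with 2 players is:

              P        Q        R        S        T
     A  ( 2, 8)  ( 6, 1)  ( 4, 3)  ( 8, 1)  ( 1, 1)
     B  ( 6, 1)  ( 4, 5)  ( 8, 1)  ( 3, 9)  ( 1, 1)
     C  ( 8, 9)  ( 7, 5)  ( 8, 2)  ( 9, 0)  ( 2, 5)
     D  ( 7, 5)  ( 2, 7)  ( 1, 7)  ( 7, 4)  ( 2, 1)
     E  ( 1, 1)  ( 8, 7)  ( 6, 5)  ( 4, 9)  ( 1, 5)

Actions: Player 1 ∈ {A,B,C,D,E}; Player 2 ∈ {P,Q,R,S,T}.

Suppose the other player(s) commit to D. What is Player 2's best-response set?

P2 best: {Q,R}

u_2(P vs D) = 5
u_2(Q vs D) = 7
u_2(R vs D) = 7
u_2(S vs D) = 4
u_2(T vs D) = 1
max payoff 7 at {Q,R}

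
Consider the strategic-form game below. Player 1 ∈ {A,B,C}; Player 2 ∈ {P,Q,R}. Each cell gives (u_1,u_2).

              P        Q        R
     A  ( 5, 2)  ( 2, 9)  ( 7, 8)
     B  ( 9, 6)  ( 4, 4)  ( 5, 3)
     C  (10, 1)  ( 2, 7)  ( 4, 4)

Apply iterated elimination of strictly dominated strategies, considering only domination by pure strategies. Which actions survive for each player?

P2 drop R (Q beats it: A:9>8 B:4>3 C:7>4)
P1 drop A (B beats it: P:9>5 Q:4>2)
P1→{B,C} P2→{P,Q}

IESDS → P1:{B,C} P2:{P,Q}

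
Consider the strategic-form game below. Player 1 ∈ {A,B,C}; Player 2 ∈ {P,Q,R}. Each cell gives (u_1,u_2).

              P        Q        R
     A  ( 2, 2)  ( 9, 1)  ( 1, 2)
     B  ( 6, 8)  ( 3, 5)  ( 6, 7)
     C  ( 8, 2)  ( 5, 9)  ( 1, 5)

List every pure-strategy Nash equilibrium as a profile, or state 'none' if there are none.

(A,P): not NE [P1→C gives 8>2]
(A,Q): not NE [P2→R gives 2>1]
(A,R): not NE [P1→B gives 6>1]
(B,P): not NE [P1→C gives 8>6]
(B,Q): not NE [P1→A gives 9>3; P2→P gives 8>5]
(B,R): not NE [P2→P gives 8>7]
(C,P): not NE [P2→Q gives 9>2]
(C,Q): not NE [P1→A gives 9>5]
(C,R): not NE [P1→B gives 6>1; P2→Q gives 9>5]

PSNE: ∅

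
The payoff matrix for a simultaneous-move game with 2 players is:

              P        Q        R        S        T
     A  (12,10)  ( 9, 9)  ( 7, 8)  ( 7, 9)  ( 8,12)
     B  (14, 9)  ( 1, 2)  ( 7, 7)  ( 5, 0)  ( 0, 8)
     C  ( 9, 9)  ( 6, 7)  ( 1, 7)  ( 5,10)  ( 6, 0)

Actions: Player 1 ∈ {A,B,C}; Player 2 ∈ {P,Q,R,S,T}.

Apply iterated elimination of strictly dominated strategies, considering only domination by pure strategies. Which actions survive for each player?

Survivors P1:{A,B} P2:{P,T}

P1 drop C (A beats it: P:12>9 Q:9>6 R:7>1 S:7>5 T:8>6)
P2 drop Q (P beats it: A:10>9 B:9>2)
P2 drop R (P beats it: A:10>8 B:9>7)
P2 drop S (P beats it: A:10>9 B:9>0)
P1→{A,B} P2→{P,T}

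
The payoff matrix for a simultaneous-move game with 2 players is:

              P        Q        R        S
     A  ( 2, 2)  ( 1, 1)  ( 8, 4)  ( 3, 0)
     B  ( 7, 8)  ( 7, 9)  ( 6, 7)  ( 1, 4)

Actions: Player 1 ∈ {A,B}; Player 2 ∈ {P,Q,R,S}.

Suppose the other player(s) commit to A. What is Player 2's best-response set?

P2 best: {R}

u_2(P vs A) = 2
u_2(Q vs A) = 1
u_2(R vs A) = 4
u_2(S vs A) = 0
max payoff 4 at {R}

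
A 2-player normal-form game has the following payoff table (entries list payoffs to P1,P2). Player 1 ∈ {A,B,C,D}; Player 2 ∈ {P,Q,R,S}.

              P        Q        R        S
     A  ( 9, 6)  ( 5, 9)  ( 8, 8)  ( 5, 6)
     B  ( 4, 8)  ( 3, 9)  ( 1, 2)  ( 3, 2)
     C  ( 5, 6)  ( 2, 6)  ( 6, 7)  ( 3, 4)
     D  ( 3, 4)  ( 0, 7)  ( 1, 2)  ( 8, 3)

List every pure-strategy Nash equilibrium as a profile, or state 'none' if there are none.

PSNE = {(A,Q)}

(A,P): not NE [P2→Q gives 9>6]
(A,Q): NE
(A,R): not NE [P2→Q gives 9>8]
(A,S): not NE [P1→D gives 8>5; P2→Q gives 9>6]
(B,P): not NE [P1→A gives 9>4; P2→Q gives 9>8]
(B,Q): not NE [P1→A gives 5>3]
(B,R): not NE [P1→A gives 8>1; P2→Q gives 9>2]
(B,S): not NE [P1→D gives 8>3; P2→Q gives 9>2]
(C,P): not NE [P1→A gives 9>5; P2→R gives 7>6]
(C,Q): not NE [P1→A gives 5>2; P2→R gives 7>6]
(C,R): not NE [P1→A gives 8>6]
(C,S): not NE [P1→D gives 8>3; P2→R gives 7>4]
(D,P): not NE [P1→A gives 9>3; P2→Q gives 7>4]
(D,Q): not NE [P1→A gives 5>0]
(D,R): not NE [P1→A gives 8>1; P2→Q gives 7>2]
(D,S): not NE [P2→Q gives 7>3]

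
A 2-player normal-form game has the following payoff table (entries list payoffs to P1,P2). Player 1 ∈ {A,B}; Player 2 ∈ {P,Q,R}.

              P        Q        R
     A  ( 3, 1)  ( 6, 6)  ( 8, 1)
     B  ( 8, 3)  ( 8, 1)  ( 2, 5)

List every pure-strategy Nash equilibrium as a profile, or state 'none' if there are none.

(A,P): not NE [P1→B gives 8>3; P2→Q gives 6>1]
(A,Q): not NE [P1→B gives 8>6]
(A,R): not NE [P2→Q gives 6>1]
(B,P): not NE [P2→R gives 5>3]
(B,Q): not NE [P2→R gives 5>1]
(B,R): not NE [P1→A gives 8>2]

No pure NE.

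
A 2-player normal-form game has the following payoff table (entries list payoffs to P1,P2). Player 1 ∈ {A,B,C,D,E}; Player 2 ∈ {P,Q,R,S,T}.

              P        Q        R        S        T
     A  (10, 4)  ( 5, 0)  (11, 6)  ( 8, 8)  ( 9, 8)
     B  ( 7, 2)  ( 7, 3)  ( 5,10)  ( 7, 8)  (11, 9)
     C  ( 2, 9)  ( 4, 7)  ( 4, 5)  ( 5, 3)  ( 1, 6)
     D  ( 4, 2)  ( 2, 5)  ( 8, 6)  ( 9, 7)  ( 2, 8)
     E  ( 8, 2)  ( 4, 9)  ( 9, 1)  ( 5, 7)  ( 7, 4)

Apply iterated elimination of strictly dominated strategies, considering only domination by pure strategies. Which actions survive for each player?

Remaining: P1:{A,B,D} P2:{R,S,T}

P1 drop C (A beats it: P:10>2 Q:5>4 R:11>4 S:8>5 T:9>1)
P1 drop E (A beats it: P:10>8 Q:5>4 R:11>9 S:8>5 T:9>7)
P2 drop P (R beats it: A:6>4 B:10>2 D:6>2)
P2 drop Q (R beats it: A:6>0 B:10>3 D:6>5)
P1→{A,B,D} P2→{R,S,T}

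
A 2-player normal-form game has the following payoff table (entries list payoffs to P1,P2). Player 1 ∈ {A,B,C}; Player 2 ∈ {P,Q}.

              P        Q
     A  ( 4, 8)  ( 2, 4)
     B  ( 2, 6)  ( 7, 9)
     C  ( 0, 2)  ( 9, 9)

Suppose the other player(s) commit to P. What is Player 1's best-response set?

argmax u_1 = {A}

u_1(A vs P) = 4
u_1(B vs P) = 2
u_1(C vs P) = 0
max payoff 4 at {A}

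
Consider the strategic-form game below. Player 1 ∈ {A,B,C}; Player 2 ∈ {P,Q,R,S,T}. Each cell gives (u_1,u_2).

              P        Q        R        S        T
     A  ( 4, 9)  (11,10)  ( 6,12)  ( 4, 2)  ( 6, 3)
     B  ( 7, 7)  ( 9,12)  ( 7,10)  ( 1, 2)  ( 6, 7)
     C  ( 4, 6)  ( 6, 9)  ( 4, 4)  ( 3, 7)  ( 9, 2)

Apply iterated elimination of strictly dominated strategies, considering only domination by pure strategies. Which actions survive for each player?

IESDS → P1:{A,B} P2:{Q,R}

P2 drop P (Q beats it: A:10>9 B:12>7 C:9>6)
P2 drop S (Q beats it: A:10>2 B:12>2 C:9>7)
P2 drop T (Q beats it: A:10>3 B:12>7 C:9>2)
P1 drop C (A beats it: Q:11>6 R:6>4)
P1→{A,B} P2→{Q,R}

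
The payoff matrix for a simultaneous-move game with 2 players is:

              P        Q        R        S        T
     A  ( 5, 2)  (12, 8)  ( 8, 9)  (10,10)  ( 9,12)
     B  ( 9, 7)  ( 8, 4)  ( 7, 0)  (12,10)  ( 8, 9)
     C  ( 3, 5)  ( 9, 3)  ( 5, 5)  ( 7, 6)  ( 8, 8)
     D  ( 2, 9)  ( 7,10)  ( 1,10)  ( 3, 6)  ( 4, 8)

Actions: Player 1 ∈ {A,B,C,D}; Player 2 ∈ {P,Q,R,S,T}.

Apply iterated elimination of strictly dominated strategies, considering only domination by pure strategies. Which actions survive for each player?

IESDS → P1:{A,B} P2:{S,T}

P1 drop C (A beats it: P:5>3 Q:12>9 R:8>5 S:10>7 T:9>8)
P1 drop D (A beats it: P:5>2 Q:12>7 R:8>1 S:10>3 T:9>4)
P2 drop P (S beats it: A:10>2 B:10>7)
P2 drop Q (S beats it: A:10>8 B:10>4)
P2 drop R (S beats it: A:10>9 B:10>0)
P1→{A,B} P2→{S,T}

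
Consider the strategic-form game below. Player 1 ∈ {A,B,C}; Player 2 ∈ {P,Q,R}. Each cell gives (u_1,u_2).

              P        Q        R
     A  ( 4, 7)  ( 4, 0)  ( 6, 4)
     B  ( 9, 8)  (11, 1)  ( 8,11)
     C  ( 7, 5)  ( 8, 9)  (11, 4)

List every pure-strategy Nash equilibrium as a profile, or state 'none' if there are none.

PSNE: ∅

(A,P): not NE [P1→B gives 9>4]
(A,Q): not NE [P1→B gives 11>4; P2→P gives 7>0]
(A,R): not NE [P1→C gives 11>6; P2→P gives 7>4]
(B,P): not NE [P2→R gives 11>8]
(B,Q): not NE [P2→R gives 11>1]
(B,R): not NE [P1→C gives 11>8]
(C,P): not NE [P1→B gives 9>7; P2→Q gives 9>5]
(C,Q): not NE [P1→B gives 11>8]
(C,R): not NE [P2→Q gives 9>4]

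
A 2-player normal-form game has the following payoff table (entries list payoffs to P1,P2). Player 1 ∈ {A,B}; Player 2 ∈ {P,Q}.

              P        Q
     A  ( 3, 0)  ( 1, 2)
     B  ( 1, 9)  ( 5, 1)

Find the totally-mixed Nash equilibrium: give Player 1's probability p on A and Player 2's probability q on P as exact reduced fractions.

P1 indiff ⇒ q·3+(1-q)·1 = q·1+(1-q)·5 ⇒ q(2) = (1-q)(4) ⇒ q = 2/3
P2 indiff ⇒ p·0+(1-p)·9 = p·2+(1-p)·1 ⇒ p(-2) = (1-p)(-8) ⇒ p = 4/5

P1 mixes 4/5 on A; P2 mixes 2/3 on P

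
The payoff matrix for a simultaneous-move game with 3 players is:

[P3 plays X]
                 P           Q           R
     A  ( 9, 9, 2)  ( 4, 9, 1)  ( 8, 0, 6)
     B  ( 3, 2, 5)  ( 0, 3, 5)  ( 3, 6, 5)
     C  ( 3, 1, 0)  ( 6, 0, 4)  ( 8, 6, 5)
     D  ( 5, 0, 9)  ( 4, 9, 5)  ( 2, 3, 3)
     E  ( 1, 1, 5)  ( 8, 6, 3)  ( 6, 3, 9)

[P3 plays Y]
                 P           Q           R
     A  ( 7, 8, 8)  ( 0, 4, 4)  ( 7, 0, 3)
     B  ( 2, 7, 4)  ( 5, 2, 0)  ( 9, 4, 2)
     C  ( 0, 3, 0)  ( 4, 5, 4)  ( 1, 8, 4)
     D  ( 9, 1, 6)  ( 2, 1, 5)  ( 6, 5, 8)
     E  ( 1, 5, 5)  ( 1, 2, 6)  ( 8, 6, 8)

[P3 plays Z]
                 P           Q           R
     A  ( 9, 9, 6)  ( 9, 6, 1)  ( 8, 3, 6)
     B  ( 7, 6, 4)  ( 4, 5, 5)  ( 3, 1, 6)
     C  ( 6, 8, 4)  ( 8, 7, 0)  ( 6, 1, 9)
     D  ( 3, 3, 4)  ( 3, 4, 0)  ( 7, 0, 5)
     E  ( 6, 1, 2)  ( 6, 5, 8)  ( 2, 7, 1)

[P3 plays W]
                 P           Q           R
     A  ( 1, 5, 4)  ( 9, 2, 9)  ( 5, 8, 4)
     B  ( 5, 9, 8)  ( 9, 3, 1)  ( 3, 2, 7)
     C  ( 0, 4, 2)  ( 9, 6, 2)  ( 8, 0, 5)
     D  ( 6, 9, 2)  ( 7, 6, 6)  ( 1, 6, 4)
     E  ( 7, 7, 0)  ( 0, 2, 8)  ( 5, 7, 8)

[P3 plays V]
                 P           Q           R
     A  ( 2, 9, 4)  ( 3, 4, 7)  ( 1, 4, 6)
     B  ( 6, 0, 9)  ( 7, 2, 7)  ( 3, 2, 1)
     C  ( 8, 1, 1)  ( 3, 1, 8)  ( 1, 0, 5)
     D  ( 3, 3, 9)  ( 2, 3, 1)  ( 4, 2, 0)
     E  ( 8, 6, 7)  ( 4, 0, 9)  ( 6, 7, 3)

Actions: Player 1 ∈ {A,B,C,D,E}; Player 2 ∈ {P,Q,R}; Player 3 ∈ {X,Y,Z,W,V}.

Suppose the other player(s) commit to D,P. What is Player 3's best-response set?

P3 best: {X,V}

u_3(X vs D,P) = 9
u_3(Y vs D,P) = 6
u_3(Z vs D,P) = 4
u_3(W vs D,P) = 2
u_3(V vs D,P) = 9
max payoff 9 at {X,V}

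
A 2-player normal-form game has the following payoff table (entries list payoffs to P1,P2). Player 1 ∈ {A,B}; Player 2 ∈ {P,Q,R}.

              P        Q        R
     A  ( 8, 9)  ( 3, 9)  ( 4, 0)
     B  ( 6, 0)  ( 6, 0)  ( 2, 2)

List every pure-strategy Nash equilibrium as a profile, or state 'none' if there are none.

NE set: (A,P)

(A,P): NE
(A,Q): not NE [P1→B gives 6>3]
(A,R): not NE [P2→Q gives 9>0]
(B,P): not NE [P1→A gives 8>6; P2→R gives 2>0]
(B,Q): not NE [P2→R gives 2>0]
(B,R): not NE [P1→A gives 4>2]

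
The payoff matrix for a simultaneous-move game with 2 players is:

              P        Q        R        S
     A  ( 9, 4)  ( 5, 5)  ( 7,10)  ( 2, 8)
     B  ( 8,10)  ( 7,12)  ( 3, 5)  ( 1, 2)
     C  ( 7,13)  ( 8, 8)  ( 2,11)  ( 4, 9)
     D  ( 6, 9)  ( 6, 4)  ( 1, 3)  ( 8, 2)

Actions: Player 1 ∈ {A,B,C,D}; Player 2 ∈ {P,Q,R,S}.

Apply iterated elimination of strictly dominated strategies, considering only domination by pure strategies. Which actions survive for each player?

P2 drop S (R beats it: A:10>8 B:5>2 C:11>9 D:3>2)
P1 drop D (B beats it: P:8>6 Q:7>6 R:3>1)
P1→{A,B,C} P2→{P,Q,R}

IESDS → P1:{A,B,C} P2:{P,Q,R}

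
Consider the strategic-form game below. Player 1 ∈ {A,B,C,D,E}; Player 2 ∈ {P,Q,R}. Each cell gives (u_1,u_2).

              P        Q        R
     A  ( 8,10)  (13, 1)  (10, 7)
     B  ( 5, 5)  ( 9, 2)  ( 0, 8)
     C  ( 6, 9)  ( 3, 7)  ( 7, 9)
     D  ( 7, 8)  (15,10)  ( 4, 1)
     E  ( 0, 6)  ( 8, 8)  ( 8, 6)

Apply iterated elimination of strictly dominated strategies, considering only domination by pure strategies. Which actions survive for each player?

IESDS → P1:{A,D} P2:{P,Q}

P1 drop B (A beats it: P:8>5 Q:13>9 R:10>0)
P1 drop C (A beats it: P:8>6 Q:13>3 R:10>7)
P1 drop E (A beats it: P:8>0 Q:13>8 R:10>8)
P2 drop R (P beats it: A:10>7 D:8>1)
P1→{A,D} P2→{P,Q}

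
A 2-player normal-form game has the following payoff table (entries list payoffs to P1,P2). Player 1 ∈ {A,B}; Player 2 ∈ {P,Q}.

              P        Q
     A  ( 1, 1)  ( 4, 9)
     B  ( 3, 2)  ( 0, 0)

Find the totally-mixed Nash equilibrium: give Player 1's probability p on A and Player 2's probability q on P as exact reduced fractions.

p=1/5, q=2/3

P1 indiff ⇒ q·1+(1-q)·4 = q·3+(1-q)·0 ⇒ q(-2) = (1-q)(-4) ⇒ q = 2/3
P2 indiff ⇒ p·1+(1-p)·2 = p·9+(1-p)·0 ⇒ p(-8) = (1-p)(-2) ⇒ p = 1/5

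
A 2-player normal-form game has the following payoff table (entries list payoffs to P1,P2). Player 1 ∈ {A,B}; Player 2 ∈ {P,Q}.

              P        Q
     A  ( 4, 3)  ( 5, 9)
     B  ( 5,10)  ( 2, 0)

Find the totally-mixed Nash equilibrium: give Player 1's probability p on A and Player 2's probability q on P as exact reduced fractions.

(p,q) = (5/8, 3/4)

P1 indiff ⇒ q·4+(1-q)·5 = q·5+(1-q)·2 ⇒ q(-1) = (1-q)(-3) ⇒ q = 3/4
P2 indiff ⇒ p·3+(1-p)·10 = p·9+(1-p)·0 ⇒ p(-6) = (1-p)(-10) ⇒ p = 5/8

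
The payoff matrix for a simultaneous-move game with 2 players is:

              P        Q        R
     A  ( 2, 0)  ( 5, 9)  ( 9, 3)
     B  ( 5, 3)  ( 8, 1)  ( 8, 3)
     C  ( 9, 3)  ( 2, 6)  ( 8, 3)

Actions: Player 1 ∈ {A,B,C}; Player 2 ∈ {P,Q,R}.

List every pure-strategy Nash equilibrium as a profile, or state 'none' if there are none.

PSNE: ∅

(A,P): not NE [P1→C gives 9>2; P2→Q gives 9>0]
(A,Q): not NE [P1→B gives 8>5]
(A,R): not NE [P2→Q gives 9>3]
(B,P): not NE [P1→C gives 9>5]
(B,Q): not NE [P2→R gives 3>1]
(B,R): not NE [P1→A gives 9>8]
(C,P): not NE [P2→Q gives 6>3]
(C,Q): not NE [P1→B gives 8>2]
(C,R): not NE [P1→A gives 9>8; P2→Q gives 6>3]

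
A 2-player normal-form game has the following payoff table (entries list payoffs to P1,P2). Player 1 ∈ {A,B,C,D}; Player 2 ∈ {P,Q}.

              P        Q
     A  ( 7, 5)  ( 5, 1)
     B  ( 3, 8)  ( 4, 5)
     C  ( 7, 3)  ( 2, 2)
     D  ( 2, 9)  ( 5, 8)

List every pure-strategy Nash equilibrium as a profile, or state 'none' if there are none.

(A,P): NE
(A,Q): not NE [P2→P gives 5>1]
(B,P): not NE [P1→C gives 7>3]
(B,Q): not NE [P1→D gives 5>4; P2→P gives 8>5]
(C,P): NE
(C,Q): not NE [P1→D gives 5>2; P2→P gives 3>2]
(D,P): not NE [P1→C gives 7>2]
(D,Q): not NE [P2→P gives 9>8]

PSNE = {(A,P), (C,P)}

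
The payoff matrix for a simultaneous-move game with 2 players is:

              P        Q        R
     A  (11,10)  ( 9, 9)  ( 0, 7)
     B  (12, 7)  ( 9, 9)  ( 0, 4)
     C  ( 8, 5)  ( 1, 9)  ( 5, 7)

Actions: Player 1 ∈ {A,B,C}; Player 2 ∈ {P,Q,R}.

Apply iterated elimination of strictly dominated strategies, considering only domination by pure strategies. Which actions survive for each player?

P2 drop R (Q beats it: A:9>7 B:9>4 C:9>7)
P1 drop C (A beats it: P:11>8 Q:9>1)
P1→{A,B} P2→{P,Q}

Remaining: P1:{A,B} P2:{P,Q}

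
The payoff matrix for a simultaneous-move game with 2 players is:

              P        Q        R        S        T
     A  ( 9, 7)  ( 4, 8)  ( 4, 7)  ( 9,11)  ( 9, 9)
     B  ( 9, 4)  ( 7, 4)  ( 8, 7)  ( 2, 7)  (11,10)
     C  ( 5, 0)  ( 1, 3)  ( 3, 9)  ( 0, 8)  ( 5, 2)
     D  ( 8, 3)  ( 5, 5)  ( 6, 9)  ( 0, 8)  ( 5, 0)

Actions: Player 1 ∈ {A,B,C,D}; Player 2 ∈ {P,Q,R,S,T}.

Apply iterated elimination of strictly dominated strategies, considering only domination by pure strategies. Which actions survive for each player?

P1 drop C (A beats it: P:9>5 Q:4>1 R:4>3 S:9>0 T:9>5)
P1 drop D (B beats it: P:9>8 Q:7>5 R:8>6 S:2>0 T:11>5)
P2 drop P (S beats it: A:11>7 B:7>4)
P2 drop Q (S beats it: A:11>8 B:7>4)
P2 drop R (T beats it: A:9>7 B:10>7)
P1→{A,B} P2→{S,T}

Survivors P1:{A,B} P2:{S,T}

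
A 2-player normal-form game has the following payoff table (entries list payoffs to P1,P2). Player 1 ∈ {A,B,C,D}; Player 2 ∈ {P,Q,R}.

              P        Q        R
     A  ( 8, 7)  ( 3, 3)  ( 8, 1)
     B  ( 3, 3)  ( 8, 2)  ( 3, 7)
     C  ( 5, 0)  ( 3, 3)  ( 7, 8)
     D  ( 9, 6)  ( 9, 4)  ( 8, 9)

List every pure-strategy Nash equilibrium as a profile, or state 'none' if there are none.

NE set: (D,R)

(A,P): not NE [P1→D gives 9>8]
(A,Q): not NE [P1→D gives 9>3; P2→P gives 7>3]
(A,R): not NE [P2→P gives 7>1]
(B,P): not NE [P1→D gives 9>3; P2→R gives 7>3]
(B,Q): not NE [P1→D gives 9>8; P2→R gives 7>2]
(B,R): not NE [P1→D gives 8>3]
(C,P): not NE [P1→D gives 9>5; P2→R gives 8>0]
(C,Q): not NE [P1→D gives 9>3; P2→R gives 8>3]
(C,R): not NE [P1→D gives 8>7]
(D,P): not NE [P2→R gives 9>6]
(D,Q): not NE [P2→R gives 9>4]
(D,R): NE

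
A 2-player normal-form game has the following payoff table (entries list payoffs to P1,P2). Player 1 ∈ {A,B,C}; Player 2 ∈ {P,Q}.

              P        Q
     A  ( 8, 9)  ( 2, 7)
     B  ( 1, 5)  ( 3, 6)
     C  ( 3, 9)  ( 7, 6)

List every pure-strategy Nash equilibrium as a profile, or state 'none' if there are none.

(A,P): NE
(A,Q): not NE [P1→C gives 7>2; P2→P gives 9>7]
(B,P): not NE [P1→A gives 8>1; P2→Q gives 6>5]
(B,Q): not NE [P1→C gives 7>3]
(C,P): not NE [P1→A gives 8>3]
(C,Q): not NE [P2→P gives 9>6]

PSNE = {(A,P)}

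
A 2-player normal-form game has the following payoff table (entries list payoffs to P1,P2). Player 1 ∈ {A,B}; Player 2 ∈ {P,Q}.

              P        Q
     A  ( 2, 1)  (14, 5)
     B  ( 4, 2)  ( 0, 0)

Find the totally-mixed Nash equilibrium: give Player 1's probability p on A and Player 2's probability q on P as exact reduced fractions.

P1 indiff ⇒ q·2+(1-q)·14 = q·4+(1-q)·0 ⇒ q(-2) = (1-q)(-14) ⇒ q = 7/8
P2 indiff ⇒ p·1+(1-p)·2 = p·5+(1-p)·0 ⇒ p(-4) = (1-p)(-2) ⇒ p = 1/3

(p,q) = (1/3, 7/8)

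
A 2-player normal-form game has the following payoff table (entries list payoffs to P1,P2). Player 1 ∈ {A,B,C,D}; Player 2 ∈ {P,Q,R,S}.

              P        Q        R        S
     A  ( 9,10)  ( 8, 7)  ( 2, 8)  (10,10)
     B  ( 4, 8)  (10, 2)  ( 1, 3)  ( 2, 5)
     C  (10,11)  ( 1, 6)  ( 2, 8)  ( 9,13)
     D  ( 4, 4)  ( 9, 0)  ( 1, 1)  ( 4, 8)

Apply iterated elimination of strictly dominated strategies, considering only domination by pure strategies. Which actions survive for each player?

Remaining: P1:{A,C} P2:{P,S}

P2 drop Q (P beats it: A:10>7 B:8>2 C:11>6 D:4>0)
P1 drop B (A beats it: P:9>4 R:2>1 S:10>2)
P1 drop D (A beats it: P:9>4 R:2>1 S:10>4)
P2 drop R (P beats it: A:10>8 C:11>8)
P1→{A,C} P2→{P,S}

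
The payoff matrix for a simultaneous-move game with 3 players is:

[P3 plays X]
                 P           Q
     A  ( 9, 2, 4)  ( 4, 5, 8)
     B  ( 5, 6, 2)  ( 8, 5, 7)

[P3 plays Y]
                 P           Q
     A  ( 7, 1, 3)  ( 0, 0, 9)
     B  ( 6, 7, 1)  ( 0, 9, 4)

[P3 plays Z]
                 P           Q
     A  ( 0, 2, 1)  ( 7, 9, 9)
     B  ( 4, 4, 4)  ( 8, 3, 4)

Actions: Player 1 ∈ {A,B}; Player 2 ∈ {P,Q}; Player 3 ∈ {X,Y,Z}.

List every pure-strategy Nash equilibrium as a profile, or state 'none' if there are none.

(A,P,X): not NE [P2→Q gives 5>2]
(A,P,Y): not NE [P3→X gives 4>3]
(A,P,Z): not NE [P1→B gives 4>0; P2→Q gives 9>2; P3→X gives 4>1]
(A,Q,X): not NE [P1→B gives 8>4; P3→Z gives 9>8]
(A,Q,Y): not NE [P2→P gives 1>0]
(A,Q,Z): not NE [P1→B gives 8>7]
(B,P,X): not NE [P1→A gives 9>5; P3→Z gives 4>2]
(B,P,Y): not NE [P1→A gives 7>6; P2→Q gives 9>7; P3→Z gives 4>1]
(B,P,Z): NE
(B,Q,X): not NE [P2→P gives 6>5]
(B,Q,Y): not NE [P3→X gives 7>4]
(B,Q,Z): not NE [P2→P gives 4>3; P3→X gives 7>4]

PSNE = {(B,P,Z)}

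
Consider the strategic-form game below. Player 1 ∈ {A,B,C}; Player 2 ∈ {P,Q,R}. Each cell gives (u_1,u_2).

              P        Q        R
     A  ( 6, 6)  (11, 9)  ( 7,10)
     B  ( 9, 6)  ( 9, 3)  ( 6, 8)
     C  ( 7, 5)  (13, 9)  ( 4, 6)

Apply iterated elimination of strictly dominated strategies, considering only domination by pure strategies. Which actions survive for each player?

IESDS → P1:{A,C} P2:{Q,R}

P2 drop P (R beats it: A:10>6 B:8>6 C:6>5)
P1 drop B (A beats it: Q:11>9 R:7>6)
P1→{A,C} P2→{Q,R}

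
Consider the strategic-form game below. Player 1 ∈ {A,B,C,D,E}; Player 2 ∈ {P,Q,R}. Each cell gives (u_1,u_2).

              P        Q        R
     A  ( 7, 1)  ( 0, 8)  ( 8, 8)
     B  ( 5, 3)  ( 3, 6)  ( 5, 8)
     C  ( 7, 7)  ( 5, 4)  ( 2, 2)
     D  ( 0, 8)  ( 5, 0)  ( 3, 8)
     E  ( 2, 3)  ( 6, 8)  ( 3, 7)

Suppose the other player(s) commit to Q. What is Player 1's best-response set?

u_1(A vs Q) = 0
u_1(B vs Q) = 3
u_1(C vs Q) = 5
u_1(D vs Q) = 5
u_1(E vs Q) = 6
max payoff 6 at {E}

P1 best: {E}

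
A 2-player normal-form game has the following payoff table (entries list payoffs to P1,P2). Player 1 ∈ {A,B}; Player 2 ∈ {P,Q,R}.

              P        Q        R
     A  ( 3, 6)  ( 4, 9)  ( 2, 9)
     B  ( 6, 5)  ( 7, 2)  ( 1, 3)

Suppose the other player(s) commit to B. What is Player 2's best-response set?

P2 best: {P}

u_2(P vs B) = 5
u_2(Q vs B) = 2
u_2(R vs B) = 3
max payoff 5 at {P}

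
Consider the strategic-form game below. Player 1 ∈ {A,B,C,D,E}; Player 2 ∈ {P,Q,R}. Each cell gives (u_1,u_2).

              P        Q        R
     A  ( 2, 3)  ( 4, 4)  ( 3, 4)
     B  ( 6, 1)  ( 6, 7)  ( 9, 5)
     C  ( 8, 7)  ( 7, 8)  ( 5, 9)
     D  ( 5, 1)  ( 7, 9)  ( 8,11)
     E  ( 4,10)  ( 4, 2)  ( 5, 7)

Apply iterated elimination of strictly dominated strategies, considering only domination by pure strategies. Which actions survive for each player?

Remaining: P1:{B,C,D} P2:{Q,R}

P1 drop A (B beats it: P:6>2 Q:6>4 R:9>3)
P1 drop E (B beats it: P:6>4 Q:6>4 R:9>5)
P2 drop P (Q beats it: B:7>1 C:8>7 D:9>1)
P1→{B,C,D} P2→{Q,R}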